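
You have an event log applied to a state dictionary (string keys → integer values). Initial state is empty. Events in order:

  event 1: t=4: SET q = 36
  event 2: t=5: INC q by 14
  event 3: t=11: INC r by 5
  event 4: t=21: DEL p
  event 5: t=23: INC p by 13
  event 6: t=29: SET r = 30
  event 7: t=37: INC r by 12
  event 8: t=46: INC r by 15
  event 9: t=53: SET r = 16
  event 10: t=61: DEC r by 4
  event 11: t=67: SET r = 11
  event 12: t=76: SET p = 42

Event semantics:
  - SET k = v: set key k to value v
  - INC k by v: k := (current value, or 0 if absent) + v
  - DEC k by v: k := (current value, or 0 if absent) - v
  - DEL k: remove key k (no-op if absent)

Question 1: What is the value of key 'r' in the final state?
Answer: 11

Derivation:
Track key 'r' through all 12 events:
  event 1 (t=4: SET q = 36): r unchanged
  event 2 (t=5: INC q by 14): r unchanged
  event 3 (t=11: INC r by 5): r (absent) -> 5
  event 4 (t=21: DEL p): r unchanged
  event 5 (t=23: INC p by 13): r unchanged
  event 6 (t=29: SET r = 30): r 5 -> 30
  event 7 (t=37: INC r by 12): r 30 -> 42
  event 8 (t=46: INC r by 15): r 42 -> 57
  event 9 (t=53: SET r = 16): r 57 -> 16
  event 10 (t=61: DEC r by 4): r 16 -> 12
  event 11 (t=67: SET r = 11): r 12 -> 11
  event 12 (t=76: SET p = 42): r unchanged
Final: r = 11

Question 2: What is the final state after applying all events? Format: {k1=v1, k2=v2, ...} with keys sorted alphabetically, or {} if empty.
  after event 1 (t=4: SET q = 36): {q=36}
  after event 2 (t=5: INC q by 14): {q=50}
  after event 3 (t=11: INC r by 5): {q=50, r=5}
  after event 4 (t=21: DEL p): {q=50, r=5}
  after event 5 (t=23: INC p by 13): {p=13, q=50, r=5}
  after event 6 (t=29: SET r = 30): {p=13, q=50, r=30}
  after event 7 (t=37: INC r by 12): {p=13, q=50, r=42}
  after event 8 (t=46: INC r by 15): {p=13, q=50, r=57}
  after event 9 (t=53: SET r = 16): {p=13, q=50, r=16}
  after event 10 (t=61: DEC r by 4): {p=13, q=50, r=12}
  after event 11 (t=67: SET r = 11): {p=13, q=50, r=11}
  after event 12 (t=76: SET p = 42): {p=42, q=50, r=11}

Answer: {p=42, q=50, r=11}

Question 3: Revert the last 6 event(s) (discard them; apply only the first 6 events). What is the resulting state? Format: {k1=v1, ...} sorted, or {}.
Keep first 6 events (discard last 6):
  after event 1 (t=4: SET q = 36): {q=36}
  after event 2 (t=5: INC q by 14): {q=50}
  after event 3 (t=11: INC r by 5): {q=50, r=5}
  after event 4 (t=21: DEL p): {q=50, r=5}
  after event 5 (t=23: INC p by 13): {p=13, q=50, r=5}
  after event 6 (t=29: SET r = 30): {p=13, q=50, r=30}

Answer: {p=13, q=50, r=30}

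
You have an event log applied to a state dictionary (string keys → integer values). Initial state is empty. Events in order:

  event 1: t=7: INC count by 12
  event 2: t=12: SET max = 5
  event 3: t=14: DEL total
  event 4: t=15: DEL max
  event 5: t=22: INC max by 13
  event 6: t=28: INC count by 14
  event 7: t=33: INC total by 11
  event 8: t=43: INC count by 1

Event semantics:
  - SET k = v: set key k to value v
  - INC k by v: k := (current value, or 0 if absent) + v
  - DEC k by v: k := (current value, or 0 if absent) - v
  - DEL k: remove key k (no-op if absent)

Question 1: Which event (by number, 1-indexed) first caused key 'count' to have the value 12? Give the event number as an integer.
Looking for first event where count becomes 12:
  event 1: count (absent) -> 12  <-- first match

Answer: 1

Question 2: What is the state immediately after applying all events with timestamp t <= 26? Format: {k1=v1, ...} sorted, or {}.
Apply events with t <= 26 (5 events):
  after event 1 (t=7: INC count by 12): {count=12}
  after event 2 (t=12: SET max = 5): {count=12, max=5}
  after event 3 (t=14: DEL total): {count=12, max=5}
  after event 4 (t=15: DEL max): {count=12}
  after event 5 (t=22: INC max by 13): {count=12, max=13}

Answer: {count=12, max=13}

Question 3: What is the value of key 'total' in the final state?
Track key 'total' through all 8 events:
  event 1 (t=7: INC count by 12): total unchanged
  event 2 (t=12: SET max = 5): total unchanged
  event 3 (t=14: DEL total): total (absent) -> (absent)
  event 4 (t=15: DEL max): total unchanged
  event 5 (t=22: INC max by 13): total unchanged
  event 6 (t=28: INC count by 14): total unchanged
  event 7 (t=33: INC total by 11): total (absent) -> 11
  event 8 (t=43: INC count by 1): total unchanged
Final: total = 11

Answer: 11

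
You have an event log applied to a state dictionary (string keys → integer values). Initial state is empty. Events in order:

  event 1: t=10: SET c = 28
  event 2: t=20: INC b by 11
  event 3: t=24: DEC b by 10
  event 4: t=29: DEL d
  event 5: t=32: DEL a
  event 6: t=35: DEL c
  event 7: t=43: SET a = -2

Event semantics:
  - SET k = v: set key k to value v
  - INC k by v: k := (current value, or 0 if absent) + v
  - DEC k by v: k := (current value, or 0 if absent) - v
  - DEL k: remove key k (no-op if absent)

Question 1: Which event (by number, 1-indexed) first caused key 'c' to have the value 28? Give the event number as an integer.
Looking for first event where c becomes 28:
  event 1: c (absent) -> 28  <-- first match

Answer: 1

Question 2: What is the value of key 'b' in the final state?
Answer: 1

Derivation:
Track key 'b' through all 7 events:
  event 1 (t=10: SET c = 28): b unchanged
  event 2 (t=20: INC b by 11): b (absent) -> 11
  event 3 (t=24: DEC b by 10): b 11 -> 1
  event 4 (t=29: DEL d): b unchanged
  event 5 (t=32: DEL a): b unchanged
  event 6 (t=35: DEL c): b unchanged
  event 7 (t=43: SET a = -2): b unchanged
Final: b = 1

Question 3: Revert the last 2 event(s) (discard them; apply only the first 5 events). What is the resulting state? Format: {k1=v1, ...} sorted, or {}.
Keep first 5 events (discard last 2):
  after event 1 (t=10: SET c = 28): {c=28}
  after event 2 (t=20: INC b by 11): {b=11, c=28}
  after event 3 (t=24: DEC b by 10): {b=1, c=28}
  after event 4 (t=29: DEL d): {b=1, c=28}
  after event 5 (t=32: DEL a): {b=1, c=28}

Answer: {b=1, c=28}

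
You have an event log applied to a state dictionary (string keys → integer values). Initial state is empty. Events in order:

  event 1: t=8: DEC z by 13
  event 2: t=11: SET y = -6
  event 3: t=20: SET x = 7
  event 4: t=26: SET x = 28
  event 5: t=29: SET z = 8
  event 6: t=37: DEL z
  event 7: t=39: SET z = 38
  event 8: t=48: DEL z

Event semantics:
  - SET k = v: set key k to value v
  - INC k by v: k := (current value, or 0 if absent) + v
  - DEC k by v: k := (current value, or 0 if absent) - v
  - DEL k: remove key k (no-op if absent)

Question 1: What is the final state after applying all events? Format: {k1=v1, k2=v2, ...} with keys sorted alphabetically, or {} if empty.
  after event 1 (t=8: DEC z by 13): {z=-13}
  after event 2 (t=11: SET y = -6): {y=-6, z=-13}
  after event 3 (t=20: SET x = 7): {x=7, y=-6, z=-13}
  after event 4 (t=26: SET x = 28): {x=28, y=-6, z=-13}
  after event 5 (t=29: SET z = 8): {x=28, y=-6, z=8}
  after event 6 (t=37: DEL z): {x=28, y=-6}
  after event 7 (t=39: SET z = 38): {x=28, y=-6, z=38}
  after event 8 (t=48: DEL z): {x=28, y=-6}

Answer: {x=28, y=-6}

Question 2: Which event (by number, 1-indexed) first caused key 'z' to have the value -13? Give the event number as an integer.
Looking for first event where z becomes -13:
  event 1: z (absent) -> -13  <-- first match

Answer: 1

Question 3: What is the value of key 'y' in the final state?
Answer: -6

Derivation:
Track key 'y' through all 8 events:
  event 1 (t=8: DEC z by 13): y unchanged
  event 2 (t=11: SET y = -6): y (absent) -> -6
  event 3 (t=20: SET x = 7): y unchanged
  event 4 (t=26: SET x = 28): y unchanged
  event 5 (t=29: SET z = 8): y unchanged
  event 6 (t=37: DEL z): y unchanged
  event 7 (t=39: SET z = 38): y unchanged
  event 8 (t=48: DEL z): y unchanged
Final: y = -6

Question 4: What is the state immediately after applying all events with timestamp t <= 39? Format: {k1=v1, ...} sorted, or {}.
Answer: {x=28, y=-6, z=38}

Derivation:
Apply events with t <= 39 (7 events):
  after event 1 (t=8: DEC z by 13): {z=-13}
  after event 2 (t=11: SET y = -6): {y=-6, z=-13}
  after event 3 (t=20: SET x = 7): {x=7, y=-6, z=-13}
  after event 4 (t=26: SET x = 28): {x=28, y=-6, z=-13}
  after event 5 (t=29: SET z = 8): {x=28, y=-6, z=8}
  after event 6 (t=37: DEL z): {x=28, y=-6}
  after event 7 (t=39: SET z = 38): {x=28, y=-6, z=38}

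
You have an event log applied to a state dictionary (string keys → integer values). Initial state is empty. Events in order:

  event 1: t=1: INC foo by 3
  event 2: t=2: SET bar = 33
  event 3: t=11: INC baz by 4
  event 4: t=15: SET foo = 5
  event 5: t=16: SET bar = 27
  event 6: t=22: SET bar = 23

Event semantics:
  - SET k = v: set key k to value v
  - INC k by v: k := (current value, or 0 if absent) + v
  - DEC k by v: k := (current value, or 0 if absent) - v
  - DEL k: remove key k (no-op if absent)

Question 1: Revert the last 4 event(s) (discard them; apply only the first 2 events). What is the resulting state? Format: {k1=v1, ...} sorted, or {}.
Keep first 2 events (discard last 4):
  after event 1 (t=1: INC foo by 3): {foo=3}
  after event 2 (t=2: SET bar = 33): {bar=33, foo=3}

Answer: {bar=33, foo=3}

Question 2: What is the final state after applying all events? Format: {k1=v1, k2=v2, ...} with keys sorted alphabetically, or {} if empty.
Answer: {bar=23, baz=4, foo=5}

Derivation:
  after event 1 (t=1: INC foo by 3): {foo=3}
  after event 2 (t=2: SET bar = 33): {bar=33, foo=3}
  after event 3 (t=11: INC baz by 4): {bar=33, baz=4, foo=3}
  after event 4 (t=15: SET foo = 5): {bar=33, baz=4, foo=5}
  after event 5 (t=16: SET bar = 27): {bar=27, baz=4, foo=5}
  after event 6 (t=22: SET bar = 23): {bar=23, baz=4, foo=5}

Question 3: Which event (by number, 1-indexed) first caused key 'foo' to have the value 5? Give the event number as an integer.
Looking for first event where foo becomes 5:
  event 1: foo = 3
  event 2: foo = 3
  event 3: foo = 3
  event 4: foo 3 -> 5  <-- first match

Answer: 4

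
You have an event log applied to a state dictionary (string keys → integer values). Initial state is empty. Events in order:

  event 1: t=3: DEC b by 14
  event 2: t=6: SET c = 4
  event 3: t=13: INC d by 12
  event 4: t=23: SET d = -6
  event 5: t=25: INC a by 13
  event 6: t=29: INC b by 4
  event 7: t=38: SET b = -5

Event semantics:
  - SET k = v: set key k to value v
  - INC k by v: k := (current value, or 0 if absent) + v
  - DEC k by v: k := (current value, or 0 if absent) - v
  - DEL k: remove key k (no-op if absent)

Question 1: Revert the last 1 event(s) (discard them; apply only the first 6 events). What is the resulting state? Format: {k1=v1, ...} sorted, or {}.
Keep first 6 events (discard last 1):
  after event 1 (t=3: DEC b by 14): {b=-14}
  after event 2 (t=6: SET c = 4): {b=-14, c=4}
  after event 3 (t=13: INC d by 12): {b=-14, c=4, d=12}
  after event 4 (t=23: SET d = -6): {b=-14, c=4, d=-6}
  after event 5 (t=25: INC a by 13): {a=13, b=-14, c=4, d=-6}
  after event 6 (t=29: INC b by 4): {a=13, b=-10, c=4, d=-6}

Answer: {a=13, b=-10, c=4, d=-6}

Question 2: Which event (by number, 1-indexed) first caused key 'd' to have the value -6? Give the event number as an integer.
Answer: 4

Derivation:
Looking for first event where d becomes -6:
  event 3: d = 12
  event 4: d 12 -> -6  <-- first match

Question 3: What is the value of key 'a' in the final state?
Track key 'a' through all 7 events:
  event 1 (t=3: DEC b by 14): a unchanged
  event 2 (t=6: SET c = 4): a unchanged
  event 3 (t=13: INC d by 12): a unchanged
  event 4 (t=23: SET d = -6): a unchanged
  event 5 (t=25: INC a by 13): a (absent) -> 13
  event 6 (t=29: INC b by 4): a unchanged
  event 7 (t=38: SET b = -5): a unchanged
Final: a = 13

Answer: 13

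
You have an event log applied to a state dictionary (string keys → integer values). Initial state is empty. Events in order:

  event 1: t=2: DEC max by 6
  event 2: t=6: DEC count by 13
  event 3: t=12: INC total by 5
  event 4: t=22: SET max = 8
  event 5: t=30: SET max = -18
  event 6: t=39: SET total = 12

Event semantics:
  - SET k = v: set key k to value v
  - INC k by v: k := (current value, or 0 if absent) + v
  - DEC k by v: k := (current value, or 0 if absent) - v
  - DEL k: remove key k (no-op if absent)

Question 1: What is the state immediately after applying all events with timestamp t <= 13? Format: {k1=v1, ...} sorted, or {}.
Answer: {count=-13, max=-6, total=5}

Derivation:
Apply events with t <= 13 (3 events):
  after event 1 (t=2: DEC max by 6): {max=-6}
  after event 2 (t=6: DEC count by 13): {count=-13, max=-6}
  after event 3 (t=12: INC total by 5): {count=-13, max=-6, total=5}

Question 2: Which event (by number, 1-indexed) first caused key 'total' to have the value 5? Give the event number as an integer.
Answer: 3

Derivation:
Looking for first event where total becomes 5:
  event 3: total (absent) -> 5  <-- first match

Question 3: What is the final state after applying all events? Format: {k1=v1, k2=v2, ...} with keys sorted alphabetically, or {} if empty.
Answer: {count=-13, max=-18, total=12}

Derivation:
  after event 1 (t=2: DEC max by 6): {max=-6}
  after event 2 (t=6: DEC count by 13): {count=-13, max=-6}
  after event 3 (t=12: INC total by 5): {count=-13, max=-6, total=5}
  after event 4 (t=22: SET max = 8): {count=-13, max=8, total=5}
  after event 5 (t=30: SET max = -18): {count=-13, max=-18, total=5}
  after event 6 (t=39: SET total = 12): {count=-13, max=-18, total=12}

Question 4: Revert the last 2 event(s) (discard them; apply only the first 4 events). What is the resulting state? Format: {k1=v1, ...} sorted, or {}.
Answer: {count=-13, max=8, total=5}

Derivation:
Keep first 4 events (discard last 2):
  after event 1 (t=2: DEC max by 6): {max=-6}
  after event 2 (t=6: DEC count by 13): {count=-13, max=-6}
  after event 3 (t=12: INC total by 5): {count=-13, max=-6, total=5}
  after event 4 (t=22: SET max = 8): {count=-13, max=8, total=5}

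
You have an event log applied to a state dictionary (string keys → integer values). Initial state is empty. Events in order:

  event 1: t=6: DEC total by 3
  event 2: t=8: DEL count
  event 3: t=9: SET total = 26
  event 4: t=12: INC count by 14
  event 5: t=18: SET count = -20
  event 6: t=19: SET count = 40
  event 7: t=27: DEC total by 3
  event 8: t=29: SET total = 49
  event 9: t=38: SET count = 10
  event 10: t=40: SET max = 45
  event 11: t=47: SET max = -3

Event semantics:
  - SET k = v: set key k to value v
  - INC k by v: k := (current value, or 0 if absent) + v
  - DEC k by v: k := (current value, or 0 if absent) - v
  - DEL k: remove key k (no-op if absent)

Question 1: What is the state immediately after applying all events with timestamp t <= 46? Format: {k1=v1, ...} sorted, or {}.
Apply events with t <= 46 (10 events):
  after event 1 (t=6: DEC total by 3): {total=-3}
  after event 2 (t=8: DEL count): {total=-3}
  after event 3 (t=9: SET total = 26): {total=26}
  after event 4 (t=12: INC count by 14): {count=14, total=26}
  after event 5 (t=18: SET count = -20): {count=-20, total=26}
  after event 6 (t=19: SET count = 40): {count=40, total=26}
  after event 7 (t=27: DEC total by 3): {count=40, total=23}
  after event 8 (t=29: SET total = 49): {count=40, total=49}
  after event 9 (t=38: SET count = 10): {count=10, total=49}
  after event 10 (t=40: SET max = 45): {count=10, max=45, total=49}

Answer: {count=10, max=45, total=49}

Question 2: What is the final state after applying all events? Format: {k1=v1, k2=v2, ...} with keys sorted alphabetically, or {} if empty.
Answer: {count=10, max=-3, total=49}

Derivation:
  after event 1 (t=6: DEC total by 3): {total=-3}
  after event 2 (t=8: DEL count): {total=-3}
  after event 3 (t=9: SET total = 26): {total=26}
  after event 4 (t=12: INC count by 14): {count=14, total=26}
  after event 5 (t=18: SET count = -20): {count=-20, total=26}
  after event 6 (t=19: SET count = 40): {count=40, total=26}
  after event 7 (t=27: DEC total by 3): {count=40, total=23}
  after event 8 (t=29: SET total = 49): {count=40, total=49}
  after event 9 (t=38: SET count = 10): {count=10, total=49}
  after event 10 (t=40: SET max = 45): {count=10, max=45, total=49}
  after event 11 (t=47: SET max = -3): {count=10, max=-3, total=49}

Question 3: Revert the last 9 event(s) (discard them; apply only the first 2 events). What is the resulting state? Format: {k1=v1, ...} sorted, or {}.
Answer: {total=-3}

Derivation:
Keep first 2 events (discard last 9):
  after event 1 (t=6: DEC total by 3): {total=-3}
  after event 2 (t=8: DEL count): {total=-3}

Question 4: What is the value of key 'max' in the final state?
Track key 'max' through all 11 events:
  event 1 (t=6: DEC total by 3): max unchanged
  event 2 (t=8: DEL count): max unchanged
  event 3 (t=9: SET total = 26): max unchanged
  event 4 (t=12: INC count by 14): max unchanged
  event 5 (t=18: SET count = -20): max unchanged
  event 6 (t=19: SET count = 40): max unchanged
  event 7 (t=27: DEC total by 3): max unchanged
  event 8 (t=29: SET total = 49): max unchanged
  event 9 (t=38: SET count = 10): max unchanged
  event 10 (t=40: SET max = 45): max (absent) -> 45
  event 11 (t=47: SET max = -3): max 45 -> -3
Final: max = -3

Answer: -3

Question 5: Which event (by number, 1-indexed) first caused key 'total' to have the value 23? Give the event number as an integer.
Answer: 7

Derivation:
Looking for first event where total becomes 23:
  event 1: total = -3
  event 2: total = -3
  event 3: total = 26
  event 4: total = 26
  event 5: total = 26
  event 6: total = 26
  event 7: total 26 -> 23  <-- first match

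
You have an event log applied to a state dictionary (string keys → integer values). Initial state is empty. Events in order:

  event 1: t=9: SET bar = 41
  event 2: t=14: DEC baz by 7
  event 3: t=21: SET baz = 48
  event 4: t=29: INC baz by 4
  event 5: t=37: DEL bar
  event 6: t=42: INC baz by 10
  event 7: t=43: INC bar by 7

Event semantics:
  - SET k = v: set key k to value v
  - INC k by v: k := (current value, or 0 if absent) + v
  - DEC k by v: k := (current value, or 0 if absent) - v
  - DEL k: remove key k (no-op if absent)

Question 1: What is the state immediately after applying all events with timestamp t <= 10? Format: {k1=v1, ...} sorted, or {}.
Answer: {bar=41}

Derivation:
Apply events with t <= 10 (1 events):
  after event 1 (t=9: SET bar = 41): {bar=41}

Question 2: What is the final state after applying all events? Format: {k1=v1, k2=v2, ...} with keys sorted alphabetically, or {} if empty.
Answer: {bar=7, baz=62}

Derivation:
  after event 1 (t=9: SET bar = 41): {bar=41}
  after event 2 (t=14: DEC baz by 7): {bar=41, baz=-7}
  after event 3 (t=21: SET baz = 48): {bar=41, baz=48}
  after event 4 (t=29: INC baz by 4): {bar=41, baz=52}
  after event 5 (t=37: DEL bar): {baz=52}
  after event 6 (t=42: INC baz by 10): {baz=62}
  after event 7 (t=43: INC bar by 7): {bar=7, baz=62}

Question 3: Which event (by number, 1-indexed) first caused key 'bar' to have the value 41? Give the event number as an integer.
Looking for first event where bar becomes 41:
  event 1: bar (absent) -> 41  <-- first match

Answer: 1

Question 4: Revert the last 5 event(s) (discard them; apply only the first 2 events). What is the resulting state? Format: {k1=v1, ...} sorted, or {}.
Keep first 2 events (discard last 5):
  after event 1 (t=9: SET bar = 41): {bar=41}
  after event 2 (t=14: DEC baz by 7): {bar=41, baz=-7}

Answer: {bar=41, baz=-7}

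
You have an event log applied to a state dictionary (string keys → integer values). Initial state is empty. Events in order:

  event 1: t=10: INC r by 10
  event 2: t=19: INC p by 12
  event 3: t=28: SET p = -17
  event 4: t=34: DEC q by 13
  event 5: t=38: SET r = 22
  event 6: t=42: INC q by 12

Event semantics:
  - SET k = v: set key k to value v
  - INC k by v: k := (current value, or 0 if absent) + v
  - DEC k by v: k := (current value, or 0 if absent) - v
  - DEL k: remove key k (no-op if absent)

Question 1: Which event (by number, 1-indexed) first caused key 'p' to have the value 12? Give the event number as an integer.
Looking for first event where p becomes 12:
  event 2: p (absent) -> 12  <-- first match

Answer: 2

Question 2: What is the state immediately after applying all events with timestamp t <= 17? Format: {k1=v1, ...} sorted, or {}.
Answer: {r=10}

Derivation:
Apply events with t <= 17 (1 events):
  after event 1 (t=10: INC r by 10): {r=10}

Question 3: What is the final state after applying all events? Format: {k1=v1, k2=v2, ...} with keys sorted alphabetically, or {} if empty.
Answer: {p=-17, q=-1, r=22}

Derivation:
  after event 1 (t=10: INC r by 10): {r=10}
  after event 2 (t=19: INC p by 12): {p=12, r=10}
  after event 3 (t=28: SET p = -17): {p=-17, r=10}
  after event 4 (t=34: DEC q by 13): {p=-17, q=-13, r=10}
  after event 5 (t=38: SET r = 22): {p=-17, q=-13, r=22}
  after event 6 (t=42: INC q by 12): {p=-17, q=-1, r=22}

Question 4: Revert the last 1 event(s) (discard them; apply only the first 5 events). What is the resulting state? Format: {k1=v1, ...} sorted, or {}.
Keep first 5 events (discard last 1):
  after event 1 (t=10: INC r by 10): {r=10}
  after event 2 (t=19: INC p by 12): {p=12, r=10}
  after event 3 (t=28: SET p = -17): {p=-17, r=10}
  after event 4 (t=34: DEC q by 13): {p=-17, q=-13, r=10}
  after event 5 (t=38: SET r = 22): {p=-17, q=-13, r=22}

Answer: {p=-17, q=-13, r=22}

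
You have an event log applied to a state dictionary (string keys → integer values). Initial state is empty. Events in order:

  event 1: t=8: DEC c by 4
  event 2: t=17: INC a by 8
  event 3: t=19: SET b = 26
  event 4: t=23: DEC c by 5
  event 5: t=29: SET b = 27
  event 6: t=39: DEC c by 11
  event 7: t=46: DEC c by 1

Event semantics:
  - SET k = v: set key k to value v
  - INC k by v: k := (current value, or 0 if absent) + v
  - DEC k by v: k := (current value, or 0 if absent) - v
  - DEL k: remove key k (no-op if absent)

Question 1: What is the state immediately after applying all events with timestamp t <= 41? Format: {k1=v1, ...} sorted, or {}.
Apply events with t <= 41 (6 events):
  after event 1 (t=8: DEC c by 4): {c=-4}
  after event 2 (t=17: INC a by 8): {a=8, c=-4}
  after event 3 (t=19: SET b = 26): {a=8, b=26, c=-4}
  after event 4 (t=23: DEC c by 5): {a=8, b=26, c=-9}
  after event 5 (t=29: SET b = 27): {a=8, b=27, c=-9}
  after event 6 (t=39: DEC c by 11): {a=8, b=27, c=-20}

Answer: {a=8, b=27, c=-20}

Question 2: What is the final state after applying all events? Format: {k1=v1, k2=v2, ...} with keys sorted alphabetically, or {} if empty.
Answer: {a=8, b=27, c=-21}

Derivation:
  after event 1 (t=8: DEC c by 4): {c=-4}
  after event 2 (t=17: INC a by 8): {a=8, c=-4}
  after event 3 (t=19: SET b = 26): {a=8, b=26, c=-4}
  after event 4 (t=23: DEC c by 5): {a=8, b=26, c=-9}
  after event 5 (t=29: SET b = 27): {a=8, b=27, c=-9}
  after event 6 (t=39: DEC c by 11): {a=8, b=27, c=-20}
  after event 7 (t=46: DEC c by 1): {a=8, b=27, c=-21}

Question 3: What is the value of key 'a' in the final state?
Answer: 8

Derivation:
Track key 'a' through all 7 events:
  event 1 (t=8: DEC c by 4): a unchanged
  event 2 (t=17: INC a by 8): a (absent) -> 8
  event 3 (t=19: SET b = 26): a unchanged
  event 4 (t=23: DEC c by 5): a unchanged
  event 5 (t=29: SET b = 27): a unchanged
  event 6 (t=39: DEC c by 11): a unchanged
  event 7 (t=46: DEC c by 1): a unchanged
Final: a = 8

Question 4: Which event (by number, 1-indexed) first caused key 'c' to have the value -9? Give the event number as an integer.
Answer: 4

Derivation:
Looking for first event where c becomes -9:
  event 1: c = -4
  event 2: c = -4
  event 3: c = -4
  event 4: c -4 -> -9  <-- first match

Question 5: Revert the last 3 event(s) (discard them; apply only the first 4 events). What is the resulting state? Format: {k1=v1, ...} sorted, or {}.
Keep first 4 events (discard last 3):
  after event 1 (t=8: DEC c by 4): {c=-4}
  after event 2 (t=17: INC a by 8): {a=8, c=-4}
  after event 3 (t=19: SET b = 26): {a=8, b=26, c=-4}
  after event 4 (t=23: DEC c by 5): {a=8, b=26, c=-9}

Answer: {a=8, b=26, c=-9}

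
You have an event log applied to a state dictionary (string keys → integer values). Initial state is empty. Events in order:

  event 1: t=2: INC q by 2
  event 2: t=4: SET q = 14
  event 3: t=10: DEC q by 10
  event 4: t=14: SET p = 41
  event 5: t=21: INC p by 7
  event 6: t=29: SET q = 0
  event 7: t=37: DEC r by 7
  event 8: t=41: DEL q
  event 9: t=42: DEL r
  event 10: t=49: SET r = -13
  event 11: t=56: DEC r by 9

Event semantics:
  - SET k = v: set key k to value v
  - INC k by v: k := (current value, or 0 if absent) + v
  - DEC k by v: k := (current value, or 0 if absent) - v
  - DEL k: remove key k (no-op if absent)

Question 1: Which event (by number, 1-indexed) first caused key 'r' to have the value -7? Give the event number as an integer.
Looking for first event where r becomes -7:
  event 7: r (absent) -> -7  <-- first match

Answer: 7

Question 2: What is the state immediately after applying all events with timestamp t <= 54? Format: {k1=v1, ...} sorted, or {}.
Apply events with t <= 54 (10 events):
  after event 1 (t=2: INC q by 2): {q=2}
  after event 2 (t=4: SET q = 14): {q=14}
  after event 3 (t=10: DEC q by 10): {q=4}
  after event 4 (t=14: SET p = 41): {p=41, q=4}
  after event 5 (t=21: INC p by 7): {p=48, q=4}
  after event 6 (t=29: SET q = 0): {p=48, q=0}
  after event 7 (t=37: DEC r by 7): {p=48, q=0, r=-7}
  after event 8 (t=41: DEL q): {p=48, r=-7}
  after event 9 (t=42: DEL r): {p=48}
  after event 10 (t=49: SET r = -13): {p=48, r=-13}

Answer: {p=48, r=-13}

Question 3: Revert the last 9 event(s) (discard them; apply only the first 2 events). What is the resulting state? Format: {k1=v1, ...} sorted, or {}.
Keep first 2 events (discard last 9):
  after event 1 (t=2: INC q by 2): {q=2}
  after event 2 (t=4: SET q = 14): {q=14}

Answer: {q=14}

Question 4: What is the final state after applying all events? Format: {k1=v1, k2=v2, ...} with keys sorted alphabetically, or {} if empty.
  after event 1 (t=2: INC q by 2): {q=2}
  after event 2 (t=4: SET q = 14): {q=14}
  after event 3 (t=10: DEC q by 10): {q=4}
  after event 4 (t=14: SET p = 41): {p=41, q=4}
  after event 5 (t=21: INC p by 7): {p=48, q=4}
  after event 6 (t=29: SET q = 0): {p=48, q=0}
  after event 7 (t=37: DEC r by 7): {p=48, q=0, r=-7}
  after event 8 (t=41: DEL q): {p=48, r=-7}
  after event 9 (t=42: DEL r): {p=48}
  after event 10 (t=49: SET r = -13): {p=48, r=-13}
  after event 11 (t=56: DEC r by 9): {p=48, r=-22}

Answer: {p=48, r=-22}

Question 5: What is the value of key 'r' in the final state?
Answer: -22

Derivation:
Track key 'r' through all 11 events:
  event 1 (t=2: INC q by 2): r unchanged
  event 2 (t=4: SET q = 14): r unchanged
  event 3 (t=10: DEC q by 10): r unchanged
  event 4 (t=14: SET p = 41): r unchanged
  event 5 (t=21: INC p by 7): r unchanged
  event 6 (t=29: SET q = 0): r unchanged
  event 7 (t=37: DEC r by 7): r (absent) -> -7
  event 8 (t=41: DEL q): r unchanged
  event 9 (t=42: DEL r): r -7 -> (absent)
  event 10 (t=49: SET r = -13): r (absent) -> -13
  event 11 (t=56: DEC r by 9): r -13 -> -22
Final: r = -22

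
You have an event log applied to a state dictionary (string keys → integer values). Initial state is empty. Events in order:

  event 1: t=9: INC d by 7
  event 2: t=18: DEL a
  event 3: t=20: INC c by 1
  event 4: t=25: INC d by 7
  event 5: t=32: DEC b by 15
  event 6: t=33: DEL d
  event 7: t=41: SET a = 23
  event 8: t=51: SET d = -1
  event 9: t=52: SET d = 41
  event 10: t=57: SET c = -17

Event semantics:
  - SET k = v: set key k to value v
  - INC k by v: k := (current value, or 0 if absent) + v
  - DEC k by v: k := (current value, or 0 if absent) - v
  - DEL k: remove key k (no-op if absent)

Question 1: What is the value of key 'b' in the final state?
Answer: -15

Derivation:
Track key 'b' through all 10 events:
  event 1 (t=9: INC d by 7): b unchanged
  event 2 (t=18: DEL a): b unchanged
  event 3 (t=20: INC c by 1): b unchanged
  event 4 (t=25: INC d by 7): b unchanged
  event 5 (t=32: DEC b by 15): b (absent) -> -15
  event 6 (t=33: DEL d): b unchanged
  event 7 (t=41: SET a = 23): b unchanged
  event 8 (t=51: SET d = -1): b unchanged
  event 9 (t=52: SET d = 41): b unchanged
  event 10 (t=57: SET c = -17): b unchanged
Final: b = -15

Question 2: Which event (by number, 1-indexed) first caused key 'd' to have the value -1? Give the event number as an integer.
Looking for first event where d becomes -1:
  event 1: d = 7
  event 2: d = 7
  event 3: d = 7
  event 4: d = 14
  event 5: d = 14
  event 6: d = (absent)
  event 8: d (absent) -> -1  <-- first match

Answer: 8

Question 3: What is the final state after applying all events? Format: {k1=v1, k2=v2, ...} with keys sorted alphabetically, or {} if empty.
  after event 1 (t=9: INC d by 7): {d=7}
  after event 2 (t=18: DEL a): {d=7}
  after event 3 (t=20: INC c by 1): {c=1, d=7}
  after event 4 (t=25: INC d by 7): {c=1, d=14}
  after event 5 (t=32: DEC b by 15): {b=-15, c=1, d=14}
  after event 6 (t=33: DEL d): {b=-15, c=1}
  after event 7 (t=41: SET a = 23): {a=23, b=-15, c=1}
  after event 8 (t=51: SET d = -1): {a=23, b=-15, c=1, d=-1}
  after event 9 (t=52: SET d = 41): {a=23, b=-15, c=1, d=41}
  after event 10 (t=57: SET c = -17): {a=23, b=-15, c=-17, d=41}

Answer: {a=23, b=-15, c=-17, d=41}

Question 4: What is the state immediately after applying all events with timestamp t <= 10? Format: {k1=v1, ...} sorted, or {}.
Answer: {d=7}

Derivation:
Apply events with t <= 10 (1 events):
  after event 1 (t=9: INC d by 7): {d=7}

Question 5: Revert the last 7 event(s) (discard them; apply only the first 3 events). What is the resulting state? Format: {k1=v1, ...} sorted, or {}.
Answer: {c=1, d=7}

Derivation:
Keep first 3 events (discard last 7):
  after event 1 (t=9: INC d by 7): {d=7}
  after event 2 (t=18: DEL a): {d=7}
  after event 3 (t=20: INC c by 1): {c=1, d=7}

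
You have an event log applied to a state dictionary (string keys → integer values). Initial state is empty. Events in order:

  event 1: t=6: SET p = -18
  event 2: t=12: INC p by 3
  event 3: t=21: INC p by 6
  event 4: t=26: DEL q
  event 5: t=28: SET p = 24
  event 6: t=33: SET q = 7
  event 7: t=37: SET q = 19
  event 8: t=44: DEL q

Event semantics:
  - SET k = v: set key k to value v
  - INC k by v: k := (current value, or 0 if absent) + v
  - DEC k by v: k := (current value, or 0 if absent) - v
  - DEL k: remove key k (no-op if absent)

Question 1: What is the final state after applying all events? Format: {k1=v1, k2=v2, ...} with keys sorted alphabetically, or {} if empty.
Answer: {p=24}

Derivation:
  after event 1 (t=6: SET p = -18): {p=-18}
  after event 2 (t=12: INC p by 3): {p=-15}
  after event 3 (t=21: INC p by 6): {p=-9}
  after event 4 (t=26: DEL q): {p=-9}
  after event 5 (t=28: SET p = 24): {p=24}
  after event 6 (t=33: SET q = 7): {p=24, q=7}
  after event 7 (t=37: SET q = 19): {p=24, q=19}
  after event 8 (t=44: DEL q): {p=24}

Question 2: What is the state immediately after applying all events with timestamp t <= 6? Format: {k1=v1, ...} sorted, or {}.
Apply events with t <= 6 (1 events):
  after event 1 (t=6: SET p = -18): {p=-18}

Answer: {p=-18}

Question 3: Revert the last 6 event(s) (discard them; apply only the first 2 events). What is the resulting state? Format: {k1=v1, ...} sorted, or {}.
Answer: {p=-15}

Derivation:
Keep first 2 events (discard last 6):
  after event 1 (t=6: SET p = -18): {p=-18}
  after event 2 (t=12: INC p by 3): {p=-15}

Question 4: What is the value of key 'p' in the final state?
Answer: 24

Derivation:
Track key 'p' through all 8 events:
  event 1 (t=6: SET p = -18): p (absent) -> -18
  event 2 (t=12: INC p by 3): p -18 -> -15
  event 3 (t=21: INC p by 6): p -15 -> -9
  event 4 (t=26: DEL q): p unchanged
  event 5 (t=28: SET p = 24): p -9 -> 24
  event 6 (t=33: SET q = 7): p unchanged
  event 7 (t=37: SET q = 19): p unchanged
  event 8 (t=44: DEL q): p unchanged
Final: p = 24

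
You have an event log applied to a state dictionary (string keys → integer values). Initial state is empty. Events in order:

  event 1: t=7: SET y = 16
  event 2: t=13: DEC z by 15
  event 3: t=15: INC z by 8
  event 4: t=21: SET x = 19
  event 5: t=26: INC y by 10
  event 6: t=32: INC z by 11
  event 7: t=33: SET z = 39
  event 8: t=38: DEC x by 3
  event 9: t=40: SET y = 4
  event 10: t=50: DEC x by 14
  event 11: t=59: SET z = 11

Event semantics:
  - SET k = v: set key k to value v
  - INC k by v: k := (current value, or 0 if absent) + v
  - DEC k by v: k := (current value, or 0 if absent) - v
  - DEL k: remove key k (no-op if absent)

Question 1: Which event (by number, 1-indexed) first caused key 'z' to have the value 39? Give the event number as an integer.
Answer: 7

Derivation:
Looking for first event where z becomes 39:
  event 2: z = -15
  event 3: z = -7
  event 4: z = -7
  event 5: z = -7
  event 6: z = 4
  event 7: z 4 -> 39  <-- first match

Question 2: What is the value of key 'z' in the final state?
Answer: 11

Derivation:
Track key 'z' through all 11 events:
  event 1 (t=7: SET y = 16): z unchanged
  event 2 (t=13: DEC z by 15): z (absent) -> -15
  event 3 (t=15: INC z by 8): z -15 -> -7
  event 4 (t=21: SET x = 19): z unchanged
  event 5 (t=26: INC y by 10): z unchanged
  event 6 (t=32: INC z by 11): z -7 -> 4
  event 7 (t=33: SET z = 39): z 4 -> 39
  event 8 (t=38: DEC x by 3): z unchanged
  event 9 (t=40: SET y = 4): z unchanged
  event 10 (t=50: DEC x by 14): z unchanged
  event 11 (t=59: SET z = 11): z 39 -> 11
Final: z = 11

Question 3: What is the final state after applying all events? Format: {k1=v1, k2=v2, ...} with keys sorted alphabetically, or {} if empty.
Answer: {x=2, y=4, z=11}

Derivation:
  after event 1 (t=7: SET y = 16): {y=16}
  after event 2 (t=13: DEC z by 15): {y=16, z=-15}
  after event 3 (t=15: INC z by 8): {y=16, z=-7}
  after event 4 (t=21: SET x = 19): {x=19, y=16, z=-7}
  after event 5 (t=26: INC y by 10): {x=19, y=26, z=-7}
  after event 6 (t=32: INC z by 11): {x=19, y=26, z=4}
  after event 7 (t=33: SET z = 39): {x=19, y=26, z=39}
  after event 8 (t=38: DEC x by 3): {x=16, y=26, z=39}
  after event 9 (t=40: SET y = 4): {x=16, y=4, z=39}
  after event 10 (t=50: DEC x by 14): {x=2, y=4, z=39}
  after event 11 (t=59: SET z = 11): {x=2, y=4, z=11}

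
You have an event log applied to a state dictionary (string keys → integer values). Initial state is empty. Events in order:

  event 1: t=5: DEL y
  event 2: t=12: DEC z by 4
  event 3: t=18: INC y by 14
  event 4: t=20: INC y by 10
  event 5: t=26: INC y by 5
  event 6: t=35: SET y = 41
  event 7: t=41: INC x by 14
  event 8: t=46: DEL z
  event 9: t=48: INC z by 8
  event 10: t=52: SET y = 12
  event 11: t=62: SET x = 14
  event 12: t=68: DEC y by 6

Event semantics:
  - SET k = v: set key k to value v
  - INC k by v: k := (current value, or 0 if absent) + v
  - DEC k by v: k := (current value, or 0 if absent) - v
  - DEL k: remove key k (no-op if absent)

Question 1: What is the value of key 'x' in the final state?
Track key 'x' through all 12 events:
  event 1 (t=5: DEL y): x unchanged
  event 2 (t=12: DEC z by 4): x unchanged
  event 3 (t=18: INC y by 14): x unchanged
  event 4 (t=20: INC y by 10): x unchanged
  event 5 (t=26: INC y by 5): x unchanged
  event 6 (t=35: SET y = 41): x unchanged
  event 7 (t=41: INC x by 14): x (absent) -> 14
  event 8 (t=46: DEL z): x unchanged
  event 9 (t=48: INC z by 8): x unchanged
  event 10 (t=52: SET y = 12): x unchanged
  event 11 (t=62: SET x = 14): x 14 -> 14
  event 12 (t=68: DEC y by 6): x unchanged
Final: x = 14

Answer: 14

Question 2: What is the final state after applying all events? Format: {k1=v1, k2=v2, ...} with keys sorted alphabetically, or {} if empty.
Answer: {x=14, y=6, z=8}

Derivation:
  after event 1 (t=5: DEL y): {}
  after event 2 (t=12: DEC z by 4): {z=-4}
  after event 3 (t=18: INC y by 14): {y=14, z=-4}
  after event 4 (t=20: INC y by 10): {y=24, z=-4}
  after event 5 (t=26: INC y by 5): {y=29, z=-4}
  after event 6 (t=35: SET y = 41): {y=41, z=-4}
  after event 7 (t=41: INC x by 14): {x=14, y=41, z=-4}
  after event 8 (t=46: DEL z): {x=14, y=41}
  after event 9 (t=48: INC z by 8): {x=14, y=41, z=8}
  after event 10 (t=52: SET y = 12): {x=14, y=12, z=8}
  after event 11 (t=62: SET x = 14): {x=14, y=12, z=8}
  after event 12 (t=68: DEC y by 6): {x=14, y=6, z=8}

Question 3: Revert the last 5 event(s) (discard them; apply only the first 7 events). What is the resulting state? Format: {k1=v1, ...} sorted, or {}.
Keep first 7 events (discard last 5):
  after event 1 (t=5: DEL y): {}
  after event 2 (t=12: DEC z by 4): {z=-4}
  after event 3 (t=18: INC y by 14): {y=14, z=-4}
  after event 4 (t=20: INC y by 10): {y=24, z=-4}
  after event 5 (t=26: INC y by 5): {y=29, z=-4}
  after event 6 (t=35: SET y = 41): {y=41, z=-4}
  after event 7 (t=41: INC x by 14): {x=14, y=41, z=-4}

Answer: {x=14, y=41, z=-4}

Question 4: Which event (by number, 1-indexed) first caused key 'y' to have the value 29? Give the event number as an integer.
Looking for first event where y becomes 29:
  event 3: y = 14
  event 4: y = 24
  event 5: y 24 -> 29  <-- first match

Answer: 5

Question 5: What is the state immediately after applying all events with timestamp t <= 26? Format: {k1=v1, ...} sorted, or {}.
Apply events with t <= 26 (5 events):
  after event 1 (t=5: DEL y): {}
  after event 2 (t=12: DEC z by 4): {z=-4}
  after event 3 (t=18: INC y by 14): {y=14, z=-4}
  after event 4 (t=20: INC y by 10): {y=24, z=-4}
  after event 5 (t=26: INC y by 5): {y=29, z=-4}

Answer: {y=29, z=-4}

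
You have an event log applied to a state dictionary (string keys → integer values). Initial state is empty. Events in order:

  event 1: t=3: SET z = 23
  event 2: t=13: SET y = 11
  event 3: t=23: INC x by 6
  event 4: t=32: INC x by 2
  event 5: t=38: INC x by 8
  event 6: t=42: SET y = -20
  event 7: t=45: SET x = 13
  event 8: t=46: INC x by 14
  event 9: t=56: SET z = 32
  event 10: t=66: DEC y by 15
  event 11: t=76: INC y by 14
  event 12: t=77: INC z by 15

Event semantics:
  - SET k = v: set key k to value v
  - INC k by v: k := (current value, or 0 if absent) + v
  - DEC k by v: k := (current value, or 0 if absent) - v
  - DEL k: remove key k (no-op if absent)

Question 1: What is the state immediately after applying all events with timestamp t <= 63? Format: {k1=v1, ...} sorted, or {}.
Answer: {x=27, y=-20, z=32}

Derivation:
Apply events with t <= 63 (9 events):
  after event 1 (t=3: SET z = 23): {z=23}
  after event 2 (t=13: SET y = 11): {y=11, z=23}
  after event 3 (t=23: INC x by 6): {x=6, y=11, z=23}
  after event 4 (t=32: INC x by 2): {x=8, y=11, z=23}
  after event 5 (t=38: INC x by 8): {x=16, y=11, z=23}
  after event 6 (t=42: SET y = -20): {x=16, y=-20, z=23}
  after event 7 (t=45: SET x = 13): {x=13, y=-20, z=23}
  after event 8 (t=46: INC x by 14): {x=27, y=-20, z=23}
  after event 9 (t=56: SET z = 32): {x=27, y=-20, z=32}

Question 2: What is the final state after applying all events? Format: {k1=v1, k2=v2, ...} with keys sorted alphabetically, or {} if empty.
Answer: {x=27, y=-21, z=47}

Derivation:
  after event 1 (t=3: SET z = 23): {z=23}
  after event 2 (t=13: SET y = 11): {y=11, z=23}
  after event 3 (t=23: INC x by 6): {x=6, y=11, z=23}
  after event 4 (t=32: INC x by 2): {x=8, y=11, z=23}
  after event 5 (t=38: INC x by 8): {x=16, y=11, z=23}
  after event 6 (t=42: SET y = -20): {x=16, y=-20, z=23}
  after event 7 (t=45: SET x = 13): {x=13, y=-20, z=23}
  after event 8 (t=46: INC x by 14): {x=27, y=-20, z=23}
  after event 9 (t=56: SET z = 32): {x=27, y=-20, z=32}
  after event 10 (t=66: DEC y by 15): {x=27, y=-35, z=32}
  after event 11 (t=76: INC y by 14): {x=27, y=-21, z=32}
  after event 12 (t=77: INC z by 15): {x=27, y=-21, z=47}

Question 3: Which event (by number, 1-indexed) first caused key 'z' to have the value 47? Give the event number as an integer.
Answer: 12

Derivation:
Looking for first event where z becomes 47:
  event 1: z = 23
  event 2: z = 23
  event 3: z = 23
  event 4: z = 23
  event 5: z = 23
  event 6: z = 23
  event 7: z = 23
  event 8: z = 23
  event 9: z = 32
  event 10: z = 32
  event 11: z = 32
  event 12: z 32 -> 47  <-- first match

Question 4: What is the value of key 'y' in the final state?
Answer: -21

Derivation:
Track key 'y' through all 12 events:
  event 1 (t=3: SET z = 23): y unchanged
  event 2 (t=13: SET y = 11): y (absent) -> 11
  event 3 (t=23: INC x by 6): y unchanged
  event 4 (t=32: INC x by 2): y unchanged
  event 5 (t=38: INC x by 8): y unchanged
  event 6 (t=42: SET y = -20): y 11 -> -20
  event 7 (t=45: SET x = 13): y unchanged
  event 8 (t=46: INC x by 14): y unchanged
  event 9 (t=56: SET z = 32): y unchanged
  event 10 (t=66: DEC y by 15): y -20 -> -35
  event 11 (t=76: INC y by 14): y -35 -> -21
  event 12 (t=77: INC z by 15): y unchanged
Final: y = -21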